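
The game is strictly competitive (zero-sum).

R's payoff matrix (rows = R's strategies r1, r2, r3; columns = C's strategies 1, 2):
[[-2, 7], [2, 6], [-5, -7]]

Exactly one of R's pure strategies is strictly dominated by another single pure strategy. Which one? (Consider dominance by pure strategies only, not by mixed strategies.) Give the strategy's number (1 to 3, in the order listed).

Compare r3 with r1: -2 > -5, 7 > -7.
So r1 strictly dominates r3 for R; r3 is strictly dominated.

3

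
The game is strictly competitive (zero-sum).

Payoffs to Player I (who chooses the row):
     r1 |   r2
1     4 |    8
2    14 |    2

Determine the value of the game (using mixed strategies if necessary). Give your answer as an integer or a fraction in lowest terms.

13/2

Row minima are 4 and 2, so Player I's maximin is 4; column maxima are 14 and 8, so Player II's minimax is 8. These differ, so the equilibrium is in mixed strategies.
Let Player I play 1 with probability p. Player II is indifferent when 4p + 14(1−p) = 8p + 2(1−p), giving p = 3/4.
Let Player II play r1 with probability q. Player I is indifferent when 4q + 8(1−q) = 14q + 2(1−q), giving q = 3/8.
The value is 4·(3/8) + (8)·(5/8) = 13/2.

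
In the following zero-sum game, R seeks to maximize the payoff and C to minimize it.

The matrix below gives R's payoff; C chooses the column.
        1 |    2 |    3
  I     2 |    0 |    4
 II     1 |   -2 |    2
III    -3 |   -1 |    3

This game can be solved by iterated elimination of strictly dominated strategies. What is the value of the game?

0

Column 3 is strictly dominated by 1 for C (2<4, 1<2, -3<3); eliminate 3.
Row II is strictly dominated by row I (2>1, 0>-2); eliminate II.
Row III is strictly dominated by row I (2>-3, 0>-1); eliminate III.
Column 1 is strictly dominated by 2 for C (0<2); eliminate 1.
Only (I, 2) remains, with payoff 0.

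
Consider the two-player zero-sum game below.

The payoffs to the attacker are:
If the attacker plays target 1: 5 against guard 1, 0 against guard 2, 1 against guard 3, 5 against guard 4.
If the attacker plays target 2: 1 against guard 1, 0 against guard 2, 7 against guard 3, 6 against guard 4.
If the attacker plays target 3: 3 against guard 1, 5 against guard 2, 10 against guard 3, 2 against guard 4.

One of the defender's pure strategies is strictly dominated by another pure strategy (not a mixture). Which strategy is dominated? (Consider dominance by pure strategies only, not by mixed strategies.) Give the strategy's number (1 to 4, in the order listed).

The defender prefers columns that give the attacker less. Compare guard 3 with guard 2: 0 < 1, 0 < 7, 5 < 10.
So guard 2 strictly dominates guard 3 for the defender; guard 3 is strictly dominated.

3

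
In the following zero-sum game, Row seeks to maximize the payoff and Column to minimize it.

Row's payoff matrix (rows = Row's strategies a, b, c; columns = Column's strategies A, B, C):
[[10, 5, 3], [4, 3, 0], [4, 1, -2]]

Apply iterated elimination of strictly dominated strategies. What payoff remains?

Column B is strictly dominated by C for Column (3<5, 0<3, -2<1); eliminate B.
Row c is strictly dominated by row a (10>4, 3>-2); eliminate c.
Column A is strictly dominated by C for Column (3<10, 0<4); eliminate A.
Row b is strictly dominated by row a (3>0); eliminate b.
Only (a, C) remains, with payoff 3.

3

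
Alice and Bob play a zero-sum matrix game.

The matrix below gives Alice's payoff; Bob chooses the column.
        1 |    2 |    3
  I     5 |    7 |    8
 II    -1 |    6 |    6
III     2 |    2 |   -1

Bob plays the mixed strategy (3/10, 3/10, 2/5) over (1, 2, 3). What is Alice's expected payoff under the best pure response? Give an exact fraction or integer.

I: (5)·(3/10) + (7)·(3/10) + (8)·(2/5) = 34/5.
II: (-1)·(3/10) + (6)·(3/10) + (6)·(2/5) = 39/10.
III: (2)·(3/10) + (2)·(3/10) + (-1)·(2/5) = 4/5.
The best pure response is I with expected payoff 34/5.

34/5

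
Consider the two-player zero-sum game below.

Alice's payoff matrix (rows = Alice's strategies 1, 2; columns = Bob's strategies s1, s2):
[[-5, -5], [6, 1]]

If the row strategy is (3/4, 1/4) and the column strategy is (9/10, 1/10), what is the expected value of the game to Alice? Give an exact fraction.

Against (9/10, 1/10), each row's expected payoff is 1: -5; 2: 11/2.
Taking the (3/4, 1/4)-weighted average: (3/4)·(-5) + (1/4)·(11/2) = -19/8.

-19/8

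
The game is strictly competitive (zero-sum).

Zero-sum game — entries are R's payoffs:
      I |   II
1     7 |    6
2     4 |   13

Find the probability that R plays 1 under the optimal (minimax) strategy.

9/10

Row minima are 6 and 4, so R's maximin is 6; column maxima are 7 and 13, so C's minimax is 7. These differ, so the equilibrium is in mixed strategies.
Let R play 1 with probability p. C is indifferent when 7p + 4(1−p) = 6p + 13(1−p), giving p = 9/10.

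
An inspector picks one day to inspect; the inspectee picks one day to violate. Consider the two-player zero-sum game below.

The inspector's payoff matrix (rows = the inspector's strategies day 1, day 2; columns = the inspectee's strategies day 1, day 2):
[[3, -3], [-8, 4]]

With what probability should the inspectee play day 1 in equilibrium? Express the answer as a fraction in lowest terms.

Row minima are -3 and -8, so the inspector's maximin is -3; column maxima are 3 and 4, so the inspectee's minimax is 3. These differ, so the equilibrium is in mixed strategies.
Let the inspectee play day 1 with probability q. The inspector is indifferent when 3q − 3(1−q) = −8q + 4(1−q), giving q = 7/18.

7/18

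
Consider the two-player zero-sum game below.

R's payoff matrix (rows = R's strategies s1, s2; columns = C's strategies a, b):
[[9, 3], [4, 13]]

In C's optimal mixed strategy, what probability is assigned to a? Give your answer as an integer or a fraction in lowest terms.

2/3

Row minima are 3 and 4, so R's maximin is 4; column maxima are 9 and 13, so C's minimax is 9. These differ, so the equilibrium is in mixed strategies.
Let C play a with probability q. R is indifferent when 9q + 3(1−q) = 4q + 13(1−q), giving q = 2/3.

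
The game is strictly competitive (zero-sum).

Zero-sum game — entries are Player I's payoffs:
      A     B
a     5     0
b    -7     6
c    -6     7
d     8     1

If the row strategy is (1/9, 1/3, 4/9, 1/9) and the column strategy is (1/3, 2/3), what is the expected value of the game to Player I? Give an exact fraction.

62/27

Against (1/3, 2/3), each row's expected payoff is a: 5/3; b: 5/3; c: 8/3; d: 10/3.
Taking the (1/9, 1/3, 4/9, 1/9)-weighted average: (1/9)·(5/3) + (1/3)·(5/3) + (4/9)·(8/3) + (1/9)·(10/3) = 62/27.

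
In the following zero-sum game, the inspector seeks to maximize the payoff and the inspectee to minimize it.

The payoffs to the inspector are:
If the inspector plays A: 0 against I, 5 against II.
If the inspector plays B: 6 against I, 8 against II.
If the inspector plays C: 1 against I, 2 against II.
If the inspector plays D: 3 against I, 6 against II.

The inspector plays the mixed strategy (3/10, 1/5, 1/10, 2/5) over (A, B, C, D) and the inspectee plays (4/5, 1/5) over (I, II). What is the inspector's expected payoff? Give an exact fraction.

157/50

Against (4/5, 1/5), each row's expected payoff is A: 1; B: 32/5; C: 6/5; D: 18/5.
Taking the (3/10, 1/5, 1/10, 2/5)-weighted average: (3/10)·(1) + (1/5)·(32/5) + (1/10)·(6/5) + (2/5)·(18/5) = 157/50.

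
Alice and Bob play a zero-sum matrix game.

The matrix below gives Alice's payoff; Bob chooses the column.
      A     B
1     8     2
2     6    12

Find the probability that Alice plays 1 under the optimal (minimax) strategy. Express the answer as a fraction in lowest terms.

1/2

Row minima are 2 and 6, so Alice's maximin is 6; column maxima are 8 and 12, so Bob's minimax is 8. These differ, so the equilibrium is in mixed strategies.
Let Alice play 1 with probability p. Bob is indifferent when 8p + 6(1−p) = 2p + 12(1−p), giving p = 1/2.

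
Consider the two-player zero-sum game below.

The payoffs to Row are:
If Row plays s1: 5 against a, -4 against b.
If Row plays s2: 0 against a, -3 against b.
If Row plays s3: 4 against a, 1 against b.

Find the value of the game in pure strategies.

Row minima: -4, -3, 1 → Row's maximin is 1.
Column maxima: 5, 1 → Column's minimax is 1.
They coincide at (s3, b), so the value is 1.

1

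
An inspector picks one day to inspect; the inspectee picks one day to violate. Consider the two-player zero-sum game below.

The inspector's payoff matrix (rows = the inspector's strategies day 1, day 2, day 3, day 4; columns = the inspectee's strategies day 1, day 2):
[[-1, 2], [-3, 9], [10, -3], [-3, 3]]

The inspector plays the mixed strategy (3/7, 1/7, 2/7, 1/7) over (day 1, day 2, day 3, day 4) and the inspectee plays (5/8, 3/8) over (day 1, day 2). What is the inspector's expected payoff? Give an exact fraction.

13/8

Against (5/8, 3/8), each row's expected payoff is day 1: 1/8; day 2: 3/2; day 3: 41/8; day 4: -3/4.
Taking the (3/7, 1/7, 2/7, 1/7)-weighted average: (3/7)·(1/8) + (1/7)·(3/2) + (2/7)·(41/8) + (1/7)·(-3/4) = 13/8.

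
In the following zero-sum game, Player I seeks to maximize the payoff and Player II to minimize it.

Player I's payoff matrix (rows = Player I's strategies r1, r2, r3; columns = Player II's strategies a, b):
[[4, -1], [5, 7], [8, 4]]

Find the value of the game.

Row r1 is strictly dominated by row r3, so Player I never plays it.
The remaining 2×2 game on (r2, r3) × (a, b) has no saddle point. Let Player I play r2 with probability p; indifference gives 5p + 8(1−p) = 7p + 4(1−p), so p = 2/3.
Similarly Player II's optimal q on a is 1/2, and the value is 5·(1/2) + (7)·(1/2) = 6.

6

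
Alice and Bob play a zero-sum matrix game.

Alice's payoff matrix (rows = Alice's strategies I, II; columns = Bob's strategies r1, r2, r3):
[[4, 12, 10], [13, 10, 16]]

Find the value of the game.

116/11

Column r3 is strictly dominated by r1 for Bob (it gives Alice more in every row).
The remaining 2×2 game on (I, II) × (r1, r2) has no saddle point. Let Alice play I with probability p; indifference gives 4p + 13(1−p) = 12p + 10(1−p), so p = 3/11.
Similarly Bob's optimal q on r1 is 2/11, and the value is 4·(2/11) + (12)·(9/11) = 116/11.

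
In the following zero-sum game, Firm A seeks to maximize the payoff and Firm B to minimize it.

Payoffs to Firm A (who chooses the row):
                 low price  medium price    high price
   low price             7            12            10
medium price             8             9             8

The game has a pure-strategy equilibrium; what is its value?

8

Row minima: 7, 8 → Firm A's maximin is 8.
Column maxima: 8, 12, 10 → Firm B's minimax is 8.
They coincide at (medium price, low price), so the value is 8.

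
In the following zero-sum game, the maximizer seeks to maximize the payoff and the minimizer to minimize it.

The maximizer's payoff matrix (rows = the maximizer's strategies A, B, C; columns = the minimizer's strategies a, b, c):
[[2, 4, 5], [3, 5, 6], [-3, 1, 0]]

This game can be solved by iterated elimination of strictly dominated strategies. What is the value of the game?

3

Row C is strictly dominated by row A (2>-3, 4>1, 5>0); eliminate C.
Row A is strictly dominated by row B (3>2, 5>4, 6>5); eliminate A.
Column b is strictly dominated by a for the minimizer (3<5); eliminate b.
Column c is strictly dominated by a for the minimizer (3<6); eliminate c.
Only (B, a) remains, with payoff 3.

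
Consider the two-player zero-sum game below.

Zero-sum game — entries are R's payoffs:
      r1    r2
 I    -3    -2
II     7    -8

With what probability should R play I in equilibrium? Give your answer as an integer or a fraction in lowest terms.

Row minima are -3 and -8, so R's maximin is -3; column maxima are 7 and -2, so C's minimax is -2. These differ, so the equilibrium is in mixed strategies.
Let R play I with probability p. C is indifferent when −3p + 7(1−p) = −2p − 8(1−p), giving p = 15/16.

15/16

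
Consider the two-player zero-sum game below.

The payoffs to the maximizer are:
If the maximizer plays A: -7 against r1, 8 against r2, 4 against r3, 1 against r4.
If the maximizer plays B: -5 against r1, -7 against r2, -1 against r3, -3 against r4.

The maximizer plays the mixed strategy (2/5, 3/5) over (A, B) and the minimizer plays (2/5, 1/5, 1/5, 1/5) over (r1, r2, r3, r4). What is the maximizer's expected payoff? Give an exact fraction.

-13/5

Against (2/5, 1/5, 1/5, 1/5), each row's expected payoff is A: -1/5; B: -21/5.
Taking the (2/5, 3/5)-weighted average: (2/5)·(-1/5) + (3/5)·(-21/5) = -13/5.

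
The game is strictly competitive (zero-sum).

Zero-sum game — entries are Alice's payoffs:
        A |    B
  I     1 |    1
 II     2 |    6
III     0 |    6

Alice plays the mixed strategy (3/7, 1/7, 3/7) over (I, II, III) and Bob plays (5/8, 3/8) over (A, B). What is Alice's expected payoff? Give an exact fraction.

53/28

Against (5/8, 3/8), each row's expected payoff is I: 1; II: 7/2; III: 9/4.
Taking the (3/7, 1/7, 3/7)-weighted average: (3/7)·(1) + (1/7)·(7/2) + (3/7)·(9/4) = 53/28.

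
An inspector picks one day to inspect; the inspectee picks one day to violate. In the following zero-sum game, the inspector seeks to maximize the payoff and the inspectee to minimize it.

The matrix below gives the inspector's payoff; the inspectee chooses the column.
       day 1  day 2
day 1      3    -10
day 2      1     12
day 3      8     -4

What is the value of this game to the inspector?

100/23

Row day 1 is strictly dominated by row day 3, so the inspector never plays it.
The remaining 2×2 game on (day 2, day 3) × (day 1, day 2) has no saddle point. Let the inspector play day 2 with probability p; indifference gives p + 8(1−p) = 12p − 4(1−p), so p = 12/23.
Similarly the inspectee's optimal q on day 1 is 16/23, and the value is 1·(16/23) + (12)·(7/23) = 100/23.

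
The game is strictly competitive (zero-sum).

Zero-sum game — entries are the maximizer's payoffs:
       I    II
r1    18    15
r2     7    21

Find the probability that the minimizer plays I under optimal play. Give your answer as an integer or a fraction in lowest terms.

6/17

Row minima are 15 and 7, so the maximizer's maximin is 15; column maxima are 18 and 21, so the minimizer's minimax is 18. These differ, so the equilibrium is in mixed strategies.
Let the minimizer play I with probability q. The maximizer is indifferent when 18q + 15(1−q) = 7q + 21(1−q), giving q = 6/17.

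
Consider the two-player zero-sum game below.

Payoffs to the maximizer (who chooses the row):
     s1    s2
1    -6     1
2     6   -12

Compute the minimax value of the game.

-66/25

Row minima are -6 and -12, so the maximizer's maximin is -6; column maxima are 6 and 1, so the minimizer's minimax is 1. These differ, so the equilibrium is in mixed strategies.
Let the maximizer play 1 with probability p. The minimizer is indifferent when −6p + 6(1−p) = p − 12(1−p), giving p = 18/25.
Let the minimizer play s1 with probability q. The maximizer is indifferent when −6q + (1−q) = 6q − 12(1−q), giving q = 13/25.
The value is -6·(13/25) + (1)·(12/25) = -66/25.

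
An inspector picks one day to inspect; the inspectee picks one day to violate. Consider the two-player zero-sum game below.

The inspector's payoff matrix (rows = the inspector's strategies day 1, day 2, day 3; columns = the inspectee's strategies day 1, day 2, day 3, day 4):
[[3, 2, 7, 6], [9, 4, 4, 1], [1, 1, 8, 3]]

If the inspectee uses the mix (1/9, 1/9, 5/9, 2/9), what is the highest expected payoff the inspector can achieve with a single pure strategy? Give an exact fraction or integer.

day 1: (3)·(1/9) + (2)·(1/9) + (7)·(5/9) + (6)·(2/9) = 52/9.
day 2: (9)·(1/9) + (4)·(1/9) + (4)·(5/9) + (1)·(2/9) = 35/9.
day 3: (1)·(1/9) + (1)·(1/9) + (8)·(5/9) + (3)·(2/9) = 16/3.
The best pure response is day 1 with expected payoff 52/9.

52/9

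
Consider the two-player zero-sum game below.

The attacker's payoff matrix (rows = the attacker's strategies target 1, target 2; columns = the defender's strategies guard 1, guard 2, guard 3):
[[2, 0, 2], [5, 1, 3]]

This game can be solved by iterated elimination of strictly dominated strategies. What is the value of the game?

Row target 1 is strictly dominated by row target 2 (5>2, 1>0, 3>2); eliminate target 1.
Column guard 1 is strictly dominated by guard 2 for the defender (1<5); eliminate guard 1.
Column guard 3 is strictly dominated by guard 2 for the defender (1<3); eliminate guard 3.
Only (target 2, guard 2) remains, with payoff 1.

1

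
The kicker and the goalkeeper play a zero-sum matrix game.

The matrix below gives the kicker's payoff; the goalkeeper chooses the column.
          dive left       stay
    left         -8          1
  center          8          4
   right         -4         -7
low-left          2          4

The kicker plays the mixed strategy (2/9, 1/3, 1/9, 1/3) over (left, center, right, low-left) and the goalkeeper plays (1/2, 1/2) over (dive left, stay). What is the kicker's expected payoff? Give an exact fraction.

29/18

Against (1/2, 1/2), each row's expected payoff is left: -7/2; center: 6; right: -11/2; low-left: 3.
Taking the (2/9, 1/3, 1/9, 1/3)-weighted average: (2/9)·(-7/2) + (1/3)·(6) + (1/9)·(-11/2) + (1/3)·(3) = 29/18.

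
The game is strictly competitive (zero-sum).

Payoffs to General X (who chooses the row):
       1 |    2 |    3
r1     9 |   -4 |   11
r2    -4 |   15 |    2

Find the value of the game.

119/32

Column 3 is strictly dominated by 1 for General Y (it gives General X more in every row).
The remaining 2×2 game on (r1, r2) × (1, 2) has no saddle point. Let General X play r1 with probability p; indifference gives 9p − 4(1−p) = −4p + 15(1−p), so p = 19/32.
Similarly General Y's optimal q on 1 is 19/32, and the value is 9·(19/32) + (-4)·(13/32) = 119/32.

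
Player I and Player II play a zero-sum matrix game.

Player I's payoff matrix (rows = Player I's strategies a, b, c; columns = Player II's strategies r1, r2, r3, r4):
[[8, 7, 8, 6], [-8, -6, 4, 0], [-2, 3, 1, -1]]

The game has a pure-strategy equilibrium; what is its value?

Row minima: 6, -8, -2 → Player I's maximin is 6.
Column maxima: 8, 7, 8, 6 → Player II's minimax is 6.
They coincide at (a, r4), so the value is 6.

6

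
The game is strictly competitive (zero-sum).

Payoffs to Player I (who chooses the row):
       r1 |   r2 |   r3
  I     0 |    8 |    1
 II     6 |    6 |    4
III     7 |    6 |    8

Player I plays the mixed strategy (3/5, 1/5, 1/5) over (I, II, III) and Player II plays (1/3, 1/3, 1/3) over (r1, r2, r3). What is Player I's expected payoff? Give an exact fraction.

64/15

Against (1/3, 1/3, 1/3), each row's expected payoff is I: 3; II: 16/3; III: 7.
Taking the (3/5, 1/5, 1/5)-weighted average: (3/5)·(3) + (1/5)·(16/3) + (1/5)·(7) = 64/15.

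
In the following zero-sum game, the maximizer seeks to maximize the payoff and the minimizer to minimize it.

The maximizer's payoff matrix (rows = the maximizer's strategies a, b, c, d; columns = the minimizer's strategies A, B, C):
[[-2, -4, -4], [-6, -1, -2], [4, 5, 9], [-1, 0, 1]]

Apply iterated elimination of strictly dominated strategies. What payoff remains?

4

Row b is strictly dominated by row c (4>-6, 5>-1, 9>-2); eliminate b.
Row a is strictly dominated by row c (4>-2, 5>-4, 9>-4); eliminate a.
Row d is strictly dominated by row c (4>-1, 5>0, 9>1); eliminate d.
Column C is strictly dominated by A for the minimizer (4<9); eliminate C.
Column B is strictly dominated by A for the minimizer (4<5); eliminate B.
Only (c, A) remains, with payoff 4.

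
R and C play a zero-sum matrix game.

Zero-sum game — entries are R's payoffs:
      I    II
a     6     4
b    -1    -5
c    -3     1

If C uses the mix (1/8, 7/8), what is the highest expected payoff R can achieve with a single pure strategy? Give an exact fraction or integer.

17/4

a: (6)·(1/8) + (4)·(7/8) = 17/4.
b: (-1)·(1/8) + (-5)·(7/8) = -9/2.
c: (-3)·(1/8) + (1)·(7/8) = 1/2.
The best pure response is a with expected payoff 17/4.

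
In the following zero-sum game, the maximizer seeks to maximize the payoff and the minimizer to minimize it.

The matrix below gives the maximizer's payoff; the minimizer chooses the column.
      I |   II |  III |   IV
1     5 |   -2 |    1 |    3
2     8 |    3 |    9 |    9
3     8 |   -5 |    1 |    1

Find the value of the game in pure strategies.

Row minima: -2, 3, -5 → the maximizer's maximin is 3.
Column maxima: 8, 3, 9, 9 → the minimizer's minimax is 3.
They coincide at (2, II), so the value is 3.

3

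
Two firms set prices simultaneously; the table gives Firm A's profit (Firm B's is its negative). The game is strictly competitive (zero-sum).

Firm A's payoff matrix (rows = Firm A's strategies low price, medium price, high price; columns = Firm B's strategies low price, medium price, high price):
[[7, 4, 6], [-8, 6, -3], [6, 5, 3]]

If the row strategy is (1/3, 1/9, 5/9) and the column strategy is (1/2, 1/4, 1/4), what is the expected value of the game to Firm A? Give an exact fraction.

Against (1/2, 1/4, 1/4), each row's expected payoff is low price: 6; medium price: -13/4; high price: 5.
Taking the (1/3, 1/9, 5/9)-weighted average: (1/3)·(6) + (1/9)·(-13/4) + (5/9)·(5) = 53/12.

53/12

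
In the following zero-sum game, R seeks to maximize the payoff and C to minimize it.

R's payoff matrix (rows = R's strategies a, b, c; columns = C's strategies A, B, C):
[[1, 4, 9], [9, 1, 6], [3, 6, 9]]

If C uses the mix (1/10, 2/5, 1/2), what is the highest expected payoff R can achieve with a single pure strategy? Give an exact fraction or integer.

36/5

a: (1)·(1/10) + (4)·(2/5) + (9)·(1/2) = 31/5.
b: (9)·(1/10) + (1)·(2/5) + (6)·(1/2) = 43/10.
c: (3)·(1/10) + (6)·(2/5) + (9)·(1/2) = 36/5.
The best pure response is c with expected payoff 36/5.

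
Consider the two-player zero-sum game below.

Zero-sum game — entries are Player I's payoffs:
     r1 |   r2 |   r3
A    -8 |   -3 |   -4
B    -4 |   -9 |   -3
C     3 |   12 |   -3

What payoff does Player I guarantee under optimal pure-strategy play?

-3

Row minima: -8, -9, -3 → Player I's maximin is -3.
Column maxima: 3, 12, -3 → Player II's minimax is -3.
They coincide at (C, r3), so the value is -3.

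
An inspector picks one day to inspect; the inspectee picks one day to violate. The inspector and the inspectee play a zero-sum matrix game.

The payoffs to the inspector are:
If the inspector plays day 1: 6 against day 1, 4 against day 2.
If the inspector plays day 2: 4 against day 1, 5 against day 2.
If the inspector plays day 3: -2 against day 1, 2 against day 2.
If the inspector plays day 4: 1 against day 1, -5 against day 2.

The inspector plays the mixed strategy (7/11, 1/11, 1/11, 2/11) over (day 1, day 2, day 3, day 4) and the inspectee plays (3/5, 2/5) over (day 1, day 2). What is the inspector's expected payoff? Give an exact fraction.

Against (3/5, 2/5), each row's expected payoff is day 1: 26/5; day 2: 22/5; day 3: -2/5; day 4: -7/5.
Taking the (7/11, 1/11, 1/11, 2/11)-weighted average: (7/11)·(26/5) + (1/11)·(22/5) + (1/11)·(-2/5) + (2/11)·(-7/5) = 188/55.

188/55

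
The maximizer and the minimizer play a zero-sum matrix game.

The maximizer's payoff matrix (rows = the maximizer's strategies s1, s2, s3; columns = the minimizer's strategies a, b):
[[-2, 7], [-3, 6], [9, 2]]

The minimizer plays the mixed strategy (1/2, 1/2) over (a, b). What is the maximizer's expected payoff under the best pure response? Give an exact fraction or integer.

s1: (-2)·(1/2) + (7)·(1/2) = 5/2.
s2: (-3)·(1/2) + (6)·(1/2) = 3/2.
s3: (9)·(1/2) + (2)·(1/2) = 11/2.
The best pure response is s3 with expected payoff 11/2.

11/2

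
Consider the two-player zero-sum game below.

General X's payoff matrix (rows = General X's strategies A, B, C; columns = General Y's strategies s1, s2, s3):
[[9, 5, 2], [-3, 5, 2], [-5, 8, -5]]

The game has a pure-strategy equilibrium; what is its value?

Row minima: 2, -3, -5 → General X's maximin is 2.
Column maxima: 9, 8, 2 → General Y's minimax is 2.
They coincide at (A, s3), so the value is 2.

2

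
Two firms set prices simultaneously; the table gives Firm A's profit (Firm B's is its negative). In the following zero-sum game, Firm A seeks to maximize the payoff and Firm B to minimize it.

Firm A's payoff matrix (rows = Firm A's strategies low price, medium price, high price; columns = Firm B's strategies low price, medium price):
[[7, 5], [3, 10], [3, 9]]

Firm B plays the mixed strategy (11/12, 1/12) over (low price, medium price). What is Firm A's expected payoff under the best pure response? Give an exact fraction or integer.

41/6

low price: (7)·(11/12) + (5)·(1/12) = 41/6.
medium price: (3)·(11/12) + (10)·(1/12) = 43/12.
high price: (3)·(11/12) + (9)·(1/12) = 7/2.
The best pure response is low price with expected payoff 41/6.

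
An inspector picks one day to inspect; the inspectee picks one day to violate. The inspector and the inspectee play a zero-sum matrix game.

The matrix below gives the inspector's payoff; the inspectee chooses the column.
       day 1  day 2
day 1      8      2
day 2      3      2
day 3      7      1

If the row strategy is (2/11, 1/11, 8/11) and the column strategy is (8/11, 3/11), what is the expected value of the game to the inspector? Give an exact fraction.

642/121

Against (8/11, 3/11), each row's expected payoff is day 1: 70/11; day 2: 30/11; day 3: 59/11.
Taking the (2/11, 1/11, 8/11)-weighted average: (2/11)·(70/11) + (1/11)·(30/11) + (8/11)·(59/11) = 642/121.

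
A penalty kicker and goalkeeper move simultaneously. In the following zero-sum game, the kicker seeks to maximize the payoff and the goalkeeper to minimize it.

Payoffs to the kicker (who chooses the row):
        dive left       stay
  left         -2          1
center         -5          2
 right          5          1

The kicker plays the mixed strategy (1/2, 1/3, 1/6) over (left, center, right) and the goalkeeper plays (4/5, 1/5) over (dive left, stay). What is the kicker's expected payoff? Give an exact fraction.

Against (4/5, 1/5), each row's expected payoff is left: -7/5; center: -18/5; right: 21/5.
Taking the (1/2, 1/3, 1/6)-weighted average: (1/2)·(-7/5) + (1/3)·(-18/5) + (1/6)·(21/5) = -6/5.

-6/5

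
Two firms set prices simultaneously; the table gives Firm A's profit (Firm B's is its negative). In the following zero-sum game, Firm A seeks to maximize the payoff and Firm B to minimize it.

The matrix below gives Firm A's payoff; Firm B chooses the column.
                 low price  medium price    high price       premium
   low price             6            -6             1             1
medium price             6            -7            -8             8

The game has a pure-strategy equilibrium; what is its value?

Row minima: -6, -8 → Firm A's maximin is -6.
Column maxima: 6, -6, 1, 8 → Firm B's minimax is -6.
They coincide at (low price, medium price), so the value is -6.

-6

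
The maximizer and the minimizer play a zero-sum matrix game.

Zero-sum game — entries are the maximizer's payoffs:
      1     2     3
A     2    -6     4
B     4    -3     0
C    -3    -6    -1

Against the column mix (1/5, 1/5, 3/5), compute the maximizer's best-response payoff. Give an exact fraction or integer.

8/5

A: (2)·(1/5) + (-6)·(1/5) + (4)·(3/5) = 8/5.
B: (4)·(1/5) + (-3)·(1/5) + (0)·(3/5) = 1/5.
C: (-3)·(1/5) + (-6)·(1/5) + (-1)·(3/5) = -12/5.
The best pure response is A with expected payoff 8/5.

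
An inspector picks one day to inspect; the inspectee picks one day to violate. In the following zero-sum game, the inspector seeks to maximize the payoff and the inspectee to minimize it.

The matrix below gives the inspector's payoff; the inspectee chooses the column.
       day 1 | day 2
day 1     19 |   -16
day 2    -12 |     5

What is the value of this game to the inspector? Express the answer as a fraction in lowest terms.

Row minima are -16 and -12, so the inspector's maximin is -12; column maxima are 19 and 5, so the inspectee's minimax is 5. These differ, so the equilibrium is in mixed strategies.
Let the inspector play day 1 with probability p. The inspectee is indifferent when 19p − 12(1−p) = −16p + 5(1−p), giving p = 17/52.
Let the inspectee play day 1 with probability q. The inspector is indifferent when 19q − 16(1−q) = −12q + 5(1−q), giving q = 21/52.
The value is 19·(21/52) + (-16)·(31/52) = -97/52.

-97/52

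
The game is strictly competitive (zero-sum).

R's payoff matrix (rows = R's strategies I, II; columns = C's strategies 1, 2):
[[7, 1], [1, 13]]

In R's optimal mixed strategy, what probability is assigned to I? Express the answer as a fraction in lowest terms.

Row minima are 1 and 1, so R's maximin is 1; column maxima are 7 and 13, so C's minimax is 7. These differ, so the equilibrium is in mixed strategies.
Let R play I with probability p. C is indifferent when 7p + (1−p) = p + 13(1−p), giving p = 2/3.

2/3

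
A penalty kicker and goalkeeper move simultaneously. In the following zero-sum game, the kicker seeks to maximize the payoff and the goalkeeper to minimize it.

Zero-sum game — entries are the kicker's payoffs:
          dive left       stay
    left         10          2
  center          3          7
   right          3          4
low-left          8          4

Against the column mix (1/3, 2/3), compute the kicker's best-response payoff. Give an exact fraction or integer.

17/3

left: (10)·(1/3) + (2)·(2/3) = 14/3.
center: (3)·(1/3) + (7)·(2/3) = 17/3.
right: (3)·(1/3) + (4)·(2/3) = 11/3.
low-left: (8)·(1/3) + (4)·(2/3) = 16/3.
The best pure response is center with expected payoff 17/3.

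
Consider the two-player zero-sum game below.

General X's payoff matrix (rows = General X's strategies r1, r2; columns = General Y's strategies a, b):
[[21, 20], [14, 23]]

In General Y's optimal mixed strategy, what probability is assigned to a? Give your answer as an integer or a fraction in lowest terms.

Row minima are 20 and 14, so General X's maximin is 20; column maxima are 21 and 23, so General Y's minimax is 21. These differ, so the equilibrium is in mixed strategies.
Let General Y play a with probability q. General X is indifferent when 21q + 20(1−q) = 14q + 23(1−q), giving q = 3/10.

3/10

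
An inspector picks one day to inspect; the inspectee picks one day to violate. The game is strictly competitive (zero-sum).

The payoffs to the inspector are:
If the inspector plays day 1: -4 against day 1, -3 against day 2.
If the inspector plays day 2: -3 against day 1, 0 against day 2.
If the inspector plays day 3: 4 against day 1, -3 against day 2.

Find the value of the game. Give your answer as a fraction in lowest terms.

Row day 1 is strictly dominated by row day 2, so the inspector never plays it.
The remaining 2×2 game on (day 2, day 3) × (day 1, day 2) has no saddle point. Let the inspector play day 2 with probability p; indifference gives −3p + 4(1−p) = −3(1−p), so p = 7/10.
Similarly the inspectee's optimal q on day 1 is 3/10, and the value is -3·(3/10) + (0)·(7/10) = -9/10.

-9/10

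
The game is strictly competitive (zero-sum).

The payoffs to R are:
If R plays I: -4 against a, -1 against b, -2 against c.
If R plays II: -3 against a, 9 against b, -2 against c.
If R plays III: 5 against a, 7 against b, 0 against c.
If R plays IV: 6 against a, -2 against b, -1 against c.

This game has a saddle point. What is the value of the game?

Row minima: -4, -3, 0, -2 → R's maximin is 0.
Column maxima: 6, 9, 0 → C's minimax is 0.
They coincide at (III, c), so the value is 0.

0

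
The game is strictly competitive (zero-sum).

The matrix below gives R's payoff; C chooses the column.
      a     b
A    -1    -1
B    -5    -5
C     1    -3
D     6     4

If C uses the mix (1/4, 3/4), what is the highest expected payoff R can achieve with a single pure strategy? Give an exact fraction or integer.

A: (-1)·(1/4) + (-1)·(3/4) = -1.
B: (-5)·(1/4) + (-5)·(3/4) = -5.
C: (1)·(1/4) + (-3)·(3/4) = -2.
D: (6)·(1/4) + (4)·(3/4) = 9/2.
The best pure response is D with expected payoff 9/2.

9/2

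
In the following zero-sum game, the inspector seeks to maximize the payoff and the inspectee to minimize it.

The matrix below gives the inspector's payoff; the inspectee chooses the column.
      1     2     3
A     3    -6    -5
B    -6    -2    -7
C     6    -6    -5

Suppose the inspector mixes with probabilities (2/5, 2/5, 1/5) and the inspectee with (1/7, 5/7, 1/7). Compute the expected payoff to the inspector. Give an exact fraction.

-139/35

Against (1/7, 5/7, 1/7), each row's expected payoff is A: -32/7; B: -23/7; C: -29/7.
Taking the (2/5, 2/5, 1/5)-weighted average: (2/5)·(-32/7) + (2/5)·(-23/7) + (1/5)·(-29/7) = -139/35.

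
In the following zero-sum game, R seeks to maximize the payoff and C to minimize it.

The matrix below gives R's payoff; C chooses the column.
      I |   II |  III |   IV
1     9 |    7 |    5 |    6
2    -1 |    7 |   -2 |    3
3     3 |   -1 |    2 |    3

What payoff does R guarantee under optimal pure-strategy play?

5

Row minima: 5, -2, -1 → R's maximin is 5.
Column maxima: 9, 7, 5, 6 → C's minimax is 5.
They coincide at (1, III), so the value is 5.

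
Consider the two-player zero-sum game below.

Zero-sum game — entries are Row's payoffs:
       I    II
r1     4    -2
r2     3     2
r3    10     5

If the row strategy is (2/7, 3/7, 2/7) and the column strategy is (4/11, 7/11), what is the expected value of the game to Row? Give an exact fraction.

Against (4/11, 7/11), each row's expected payoff is r1: 2/11; r2: 26/11; r3: 75/11.
Taking the (2/7, 3/7, 2/7)-weighted average: (2/7)·(2/11) + (3/7)·(26/11) + (2/7)·(75/11) = 232/77.

232/77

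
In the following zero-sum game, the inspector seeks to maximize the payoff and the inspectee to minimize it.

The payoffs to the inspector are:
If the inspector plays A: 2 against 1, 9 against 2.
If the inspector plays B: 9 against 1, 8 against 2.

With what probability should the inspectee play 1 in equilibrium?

1/8

Row minima are 2 and 8, so the inspector's maximin is 8; column maxima are 9 and 9, so the inspectee's minimax is 9. These differ, so the equilibrium is in mixed strategies.
Let the inspectee play 1 with probability q. The inspector is indifferent when 2q + 9(1−q) = 9q + 8(1−q), giving q = 1/8.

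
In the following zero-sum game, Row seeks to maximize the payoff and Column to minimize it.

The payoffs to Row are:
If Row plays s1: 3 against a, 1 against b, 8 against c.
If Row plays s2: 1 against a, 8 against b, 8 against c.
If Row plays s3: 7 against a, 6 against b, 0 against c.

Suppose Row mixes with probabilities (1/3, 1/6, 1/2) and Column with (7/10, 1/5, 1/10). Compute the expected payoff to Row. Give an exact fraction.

23/5

Against (7/10, 1/5, 1/10), each row's expected payoff is s1: 31/10; s2: 31/10; s3: 61/10.
Taking the (1/3, 1/6, 1/2)-weighted average: (1/3)·(31/10) + (1/6)·(31/10) + (1/2)·(61/10) = 23/5.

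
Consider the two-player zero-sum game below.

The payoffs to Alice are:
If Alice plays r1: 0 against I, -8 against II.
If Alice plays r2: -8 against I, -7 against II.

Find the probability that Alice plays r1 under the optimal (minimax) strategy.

1/9

Row minima are -8 and -8, so Alice's maximin is -8; column maxima are 0 and -7, so Bob's minimax is -7. These differ, so the equilibrium is in mixed strategies.
Let Alice play r1 with probability p. Bob is indifferent when −8(1−p) = −8p − 7(1−p), giving p = 1/9.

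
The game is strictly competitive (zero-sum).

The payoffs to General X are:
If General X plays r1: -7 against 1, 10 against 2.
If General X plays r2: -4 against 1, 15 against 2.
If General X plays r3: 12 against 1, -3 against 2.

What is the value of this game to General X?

Row r1 is strictly dominated by row r2, so General X never plays it.
The remaining 2×2 game on (r2, r3) × (1, 2) has no saddle point. Let General X play r2 with probability p; indifference gives −4p + 12(1−p) = 15p − 3(1−p), so p = 15/34.
Similarly General Y's optimal q on 1 is 9/17, and the value is -4·(9/17) + (15)·(8/17) = 84/17.

84/17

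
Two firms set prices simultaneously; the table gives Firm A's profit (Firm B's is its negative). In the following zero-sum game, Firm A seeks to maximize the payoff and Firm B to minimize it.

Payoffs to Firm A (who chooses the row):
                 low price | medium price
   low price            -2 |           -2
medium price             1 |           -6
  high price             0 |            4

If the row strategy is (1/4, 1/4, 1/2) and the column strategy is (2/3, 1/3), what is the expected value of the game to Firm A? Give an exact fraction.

-1/6

Against (2/3, 1/3), each row's expected payoff is low price: -2; medium price: -4/3; high price: 4/3.
Taking the (1/4, 1/4, 1/2)-weighted average: (1/4)·(-2) + (1/4)·(-4/3) + (1/2)·(4/3) = -1/6.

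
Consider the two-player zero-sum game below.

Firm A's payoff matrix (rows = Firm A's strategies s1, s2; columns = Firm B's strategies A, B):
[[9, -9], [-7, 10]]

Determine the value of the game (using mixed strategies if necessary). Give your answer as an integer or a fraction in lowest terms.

Row minima are -9 and -7, so Firm A's maximin is -7; column maxima are 9 and 10, so Firm B's minimax is 9. These differ, so the equilibrium is in mixed strategies.
Let Firm A play s1 with probability p. Firm B is indifferent when 9p − 7(1−p) = −9p + 10(1−p), giving p = 17/35.
Let Firm B play A with probability q. Firm A is indifferent when 9q − 9(1−q) = −7q + 10(1−q), giving q = 19/35.
The value is 9·(19/35) + (-9)·(16/35) = 27/35.

27/35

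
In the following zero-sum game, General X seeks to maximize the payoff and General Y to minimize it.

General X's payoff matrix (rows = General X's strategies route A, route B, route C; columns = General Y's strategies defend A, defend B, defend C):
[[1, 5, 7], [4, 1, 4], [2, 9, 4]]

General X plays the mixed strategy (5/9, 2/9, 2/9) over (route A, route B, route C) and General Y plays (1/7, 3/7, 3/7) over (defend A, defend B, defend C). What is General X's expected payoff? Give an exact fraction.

Against (1/7, 3/7, 3/7), each row's expected payoff is route A: 37/7; route B: 19/7; route C: 41/7.
Taking the (5/9, 2/9, 2/9)-weighted average: (5/9)·(37/7) + (2/9)·(19/7) + (2/9)·(41/7) = 305/63.

305/63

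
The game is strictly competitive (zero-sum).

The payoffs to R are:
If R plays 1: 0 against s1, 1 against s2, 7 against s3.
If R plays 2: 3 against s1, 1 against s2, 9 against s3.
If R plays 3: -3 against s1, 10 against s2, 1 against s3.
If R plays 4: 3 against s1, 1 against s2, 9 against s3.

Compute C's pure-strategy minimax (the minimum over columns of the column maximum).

3

The worst case (largest entry) in each column is s1: 3, s2: 10, s3: 9.
The best (smallest) of these is 3.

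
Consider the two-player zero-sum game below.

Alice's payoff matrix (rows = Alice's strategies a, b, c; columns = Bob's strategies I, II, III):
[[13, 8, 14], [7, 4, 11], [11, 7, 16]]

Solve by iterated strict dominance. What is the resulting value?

8

Column I is strictly dominated by II for Bob (8<13, 4<7, 7<11); eliminate I.
Column III is strictly dominated by II for Bob (8<14, 4<11, 7<16); eliminate III.
Row b is strictly dominated by row a (8>4); eliminate b.
Row c is strictly dominated by row a (8>7); eliminate c.
Only (a, II) remains, with payoff 8.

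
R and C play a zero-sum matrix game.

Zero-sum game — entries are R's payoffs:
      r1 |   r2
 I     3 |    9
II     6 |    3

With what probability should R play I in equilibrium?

1/3

Row minima are 3 and 3, so R's maximin is 3; column maxima are 6 and 9, so C's minimax is 6. These differ, so the equilibrium is in mixed strategies.
Let R play I with probability p. C is indifferent when 3p + 6(1−p) = 9p + 3(1−p), giving p = 1/3.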